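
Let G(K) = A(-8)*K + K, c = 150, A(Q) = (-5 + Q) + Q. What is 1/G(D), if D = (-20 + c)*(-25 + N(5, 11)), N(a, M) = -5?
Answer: 1/78000 ≈ 1.2821e-5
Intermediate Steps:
A(Q) = -5 + 2*Q
D = -3900 (D = (-20 + 150)*(-25 - 5) = 130*(-30) = -3900)
G(K) = -20*K (G(K) = (-5 + 2*(-8))*K + K = (-5 - 16)*K + K = -21*K + K = -20*K)
1/G(D) = 1/(-20*(-3900)) = 1/78000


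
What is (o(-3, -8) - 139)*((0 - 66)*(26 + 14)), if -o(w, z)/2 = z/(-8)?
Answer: 372240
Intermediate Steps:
o(w, z) = z/4 (o(w, z) = -2*z/(-8) = -2*z*(-1)/8 = -(-1)*z/4 = z/4)
(o(-3, -8) - 139)*((0 - 66)*(26 + 14)) = ((¼)*(-8) - 139)*((0 - 66)*(26 + 14)) = (-2 - 139)*(-66*40) = -141*(-2640) = 372240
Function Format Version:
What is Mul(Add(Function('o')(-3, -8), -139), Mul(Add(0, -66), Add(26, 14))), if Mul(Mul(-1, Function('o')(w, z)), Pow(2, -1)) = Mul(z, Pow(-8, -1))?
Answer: 372240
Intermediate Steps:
Function('o')(w, z) = Mul(Rational(1, 4), z) (Function('o')(w, z) = Mul(-2, Mul(z, Pow(-8, -1))) = Mul(-2, Mul(z, Rational(-1, 8))) = Mul(-2, Mul(Rational(-1, 8), z)) = Mul(Rational(1, 4), z))
Mul(Add(Function('o')(-3, -8), -139), Mul(Add(0, -66), Add(26, 14))) = Mul(Add(Mul(Rational(1, 4), -8), -139), Mul(Add(0, -66), Add(26, 14))) = Mul(Add(-2, -139), Mul(-66, 40)) = Mul(-141, -2640) = 372240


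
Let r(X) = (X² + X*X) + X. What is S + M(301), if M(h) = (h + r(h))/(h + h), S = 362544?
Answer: 362846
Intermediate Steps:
r(X) = X + 2*X² (r(X) = (X² + X²) + X = 2*X² + X = X + 2*X²)
M(h) = (h + h*(1 + 2*h))/(2*h) (M(h) = (h + h*(1 + 2*h))/(h + h) = (h + h*(1 + 2*h))/((2*h)) = (h + h*(1 + 2*h))*(1/(2*h)) = (h + h*(1 + 2*h))/(2*h))
S + M(301) = 362544 + (1 + 301) = 362544 + 302 = 362846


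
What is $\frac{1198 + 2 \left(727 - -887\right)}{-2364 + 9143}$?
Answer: $\frac{4426}{6779} \approx 0.6529$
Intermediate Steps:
$\frac{1198 + 2 \left(727 - -887\right)}{-2364 + 9143} = \frac{1198 + 2 \left(727 + 887\right)}{6779} = \left(1198 + 2 \cdot 1614\right) \frac{1}{6779} = \left(1198 + 3228\right) \frac{1}{6779} = 4426 \cdot \frac{1}{6779} = \frac{4426}{6779}$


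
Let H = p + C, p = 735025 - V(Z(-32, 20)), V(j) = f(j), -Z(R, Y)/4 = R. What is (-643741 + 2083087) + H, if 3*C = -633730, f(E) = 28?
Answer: 5889299/3 ≈ 1.9631e+6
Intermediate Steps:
Z(R, Y) = -4*R
V(j) = 28
C = -633730/3 (C = (1/3)*(-633730) = -633730/3 ≈ -2.1124e+5)
p = 734997 (p = 735025 - 1*28 = 735025 - 28 = 734997)
H = 1571261/3 (H = 734997 - 633730/3 = 1571261/3 ≈ 5.2375e+5)
(-643741 + 2083087) + H = (-643741 + 2083087) + 1571261/3 = 1439346 + 1571261/3 = 5889299/3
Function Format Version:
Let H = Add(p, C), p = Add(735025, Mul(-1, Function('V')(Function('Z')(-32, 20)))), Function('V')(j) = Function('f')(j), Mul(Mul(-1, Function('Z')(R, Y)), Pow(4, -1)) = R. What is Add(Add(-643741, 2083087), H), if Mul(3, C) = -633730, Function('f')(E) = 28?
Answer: Rational(5889299, 3) ≈ 1.9631e+6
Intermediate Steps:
Function('Z')(R, Y) = Mul(-4, R)
Function('V')(j) = 28
C = Rational(-633730, 3) (C = Mul(Rational(1, 3), -633730) = Rational(-633730, 3) ≈ -2.1124e+5)
p = 734997 (p = Add(735025, Mul(-1, 28)) = Add(735025, -28) = 734997)
H = Rational(1571261, 3) (H = Add(734997, Rational(-633730, 3)) = Rational(1571261, 3) ≈ 5.2375e+5)
Add(Add(-643741, 2083087), H) = Add(Add(-643741, 2083087), Rational(1571261, 3)) = Add(1439346, Rational(1571261, 3)) = Rational(5889299, 3)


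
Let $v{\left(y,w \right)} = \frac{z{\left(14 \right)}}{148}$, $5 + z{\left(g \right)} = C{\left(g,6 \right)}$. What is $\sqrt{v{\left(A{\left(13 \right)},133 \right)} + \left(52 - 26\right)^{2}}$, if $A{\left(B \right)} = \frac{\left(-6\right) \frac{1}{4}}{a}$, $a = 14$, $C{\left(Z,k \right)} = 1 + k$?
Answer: $\frac{5 \sqrt{148074}}{74} \approx 26.0$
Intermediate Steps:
$z{\left(g \right)} = 2$ ($z{\left(g \right)} = -5 + \left(1 + 6\right) = -5 + 7 = 2$)
$A{\left(B \right)} = - \frac{3}{28}$ ($A{\left(B \right)} = \frac{\left(-6\right) \frac{1}{4}}{14} = \left(-6\right) \frac{1}{4} \cdot \frac{1}{14} = \left(- \frac{3}{2}\right) \frac{1}{14} = - \frac{3}{28}$)
$v{\left(y,w \right)} = \frac{1}{74}$ ($v{\left(y,w \right)} = \frac{2}{148} = 2 \cdot \frac{1}{148} = \frac{1}{74}$)
$\sqrt{v{\left(A{\left(13 \right)},133 \right)} + \left(52 - 26\right)^{2}} = \sqrt{\frac{1}{74} + \left(52 - 26\right)^{2}} = \sqrt{\frac{1}{74} + 26^{2}} = \sqrt{\frac{1}{74} + 676} = \sqrt{\frac{50025}{74}} = \frac{5 \sqrt{148074}}{74}$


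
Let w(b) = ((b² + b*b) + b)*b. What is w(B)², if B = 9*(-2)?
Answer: 128595600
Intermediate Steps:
B = -18
w(b) = b*(b + 2*b²) (w(b) = ((b² + b²) + b)*b = (2*b² + b)*b = (b + 2*b²)*b = b*(b + 2*b²))
w(B)² = ((-18)²*(1 + 2*(-18)))² = (324*(1 - 36))² = (324*(-35))² = (-11340)² = 128595600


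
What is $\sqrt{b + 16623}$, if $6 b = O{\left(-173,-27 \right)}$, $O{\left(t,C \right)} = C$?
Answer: $\frac{3 \sqrt{7386}}{2} \approx 128.91$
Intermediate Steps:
$b = - \frac{9}{2}$ ($b = \frac{1}{6} \left(-27\right) = - \frac{9}{2} \approx -4.5$)
$\sqrt{b + 16623} = \sqrt{- \frac{9}{2} + 16623} = \sqrt{\frac{33237}{2}} = \frac{3 \sqrt{7386}}{2}$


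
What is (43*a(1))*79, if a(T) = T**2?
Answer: 3397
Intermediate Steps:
(43*a(1))*79 = (43*1**2)*79 = (43*1)*79 = 43*79 = 3397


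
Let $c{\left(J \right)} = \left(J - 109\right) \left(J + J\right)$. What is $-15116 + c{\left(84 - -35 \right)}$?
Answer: $-12736$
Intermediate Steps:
$c{\left(J \right)} = 2 J \left(-109 + J\right)$ ($c{\left(J \right)} = \left(-109 + J\right) 2 J = 2 J \left(-109 + J\right)$)
$-15116 + c{\left(84 - -35 \right)} = -15116 + 2 \left(84 - -35\right) \left(-109 + \left(84 - -35\right)\right) = -15116 + 2 \left(84 + 35\right) \left(-109 + \left(84 + 35\right)\right) = -15116 + 2 \cdot 119 \left(-109 + 119\right) = -15116 + 2 \cdot 119 \cdot 10 = -15116 + 2380 = -12736$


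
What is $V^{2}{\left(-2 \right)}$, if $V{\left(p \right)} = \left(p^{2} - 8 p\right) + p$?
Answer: $324$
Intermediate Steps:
$V{\left(p \right)} = p^{2} - 7 p$
$V^{2}{\left(-2 \right)} = \left(- 2 \left(-7 - 2\right)\right)^{2} = \left(\left(-2\right) \left(-9\right)\right)^{2} = 18^{2} = 324$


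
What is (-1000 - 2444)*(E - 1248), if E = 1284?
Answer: -123984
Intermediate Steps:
(-1000 - 2444)*(E - 1248) = (-1000 - 2444)*(1284 - 1248) = -3444*36 = -123984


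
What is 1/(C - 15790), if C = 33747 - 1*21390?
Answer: -1/3433 ≈ -0.00029129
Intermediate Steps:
C = 12357 (C = 33747 - 21390 = 12357)
1/(C - 15790) = 1/(12357 - 15790) = 1/(-3433) = -1/3433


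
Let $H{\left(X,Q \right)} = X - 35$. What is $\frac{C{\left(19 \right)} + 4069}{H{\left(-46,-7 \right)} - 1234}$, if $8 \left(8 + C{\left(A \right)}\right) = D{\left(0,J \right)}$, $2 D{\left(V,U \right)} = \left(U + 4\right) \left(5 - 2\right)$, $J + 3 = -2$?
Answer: $- \frac{64973}{21040} \approx -3.0881$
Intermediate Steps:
$J = -5$ ($J = -3 - 2 = -5$)
$H{\left(X,Q \right)} = -35 + X$ ($H{\left(X,Q \right)} = X - 35 = -35 + X$)
$D{\left(V,U \right)} = 6 + \frac{3 U}{2}$ ($D{\left(V,U \right)} = \frac{\left(U + 4\right) \left(5 - 2\right)}{2} = \frac{\left(4 + U\right) 3}{2} = \frac{12 + 3 U}{2} = 6 + \frac{3 U}{2}$)
$C{\left(A \right)} = - \frac{131}{16}$ ($C{\left(A \right)} = -8 + \frac{6 + \frac{3}{2} \left(-5\right)}{8} = -8 + \frac{6 - \frac{15}{2}}{8} = -8 + \frac{1}{8} \left(- \frac{3}{2}\right) = -8 - \frac{3}{16} = - \frac{131}{16}$)
$\frac{C{\left(19 \right)} + 4069}{H{\left(-46,-7 \right)} - 1234} = \frac{- \frac{131}{16} + 4069}{\left(-35 - 46\right) - 1234} = \frac{64973}{16 \left(-81 - 1234\right)} = \frac{64973}{16 \left(-1315\right)} = \frac{64973}{16} \left(- \frac{1}{1315}\right) = - \frac{64973}{21040}$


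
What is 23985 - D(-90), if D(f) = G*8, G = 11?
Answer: 23897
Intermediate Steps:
D(f) = 88 (D(f) = 11*8 = 88)
23985 - D(-90) = 23985 - 1*88 = 23985 - 88 = 23897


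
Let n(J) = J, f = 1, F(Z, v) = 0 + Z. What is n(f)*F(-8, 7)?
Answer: -8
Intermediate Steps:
F(Z, v) = Z
n(f)*F(-8, 7) = 1*(-8) = -8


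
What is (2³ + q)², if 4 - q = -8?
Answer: 400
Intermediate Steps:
q = 12 (q = 4 - 1*(-8) = 4 + 8 = 12)
(2³ + q)² = (2³ + 12)² = (8 + 12)² = 20² = 400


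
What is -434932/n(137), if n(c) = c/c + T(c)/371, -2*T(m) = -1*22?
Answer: -80679886/191 ≈ -4.2241e+5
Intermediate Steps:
T(m) = 11 (T(m) = -(-1)*22/2 = -½*(-22) = 11)
n(c) = 382/371 (n(c) = c/c + 11/371 = 1 + 11*(1/371) = 1 + 11/371 = 382/371)
-434932/n(137) = -434932/382/371 = -434932*371/382 = -80679886/191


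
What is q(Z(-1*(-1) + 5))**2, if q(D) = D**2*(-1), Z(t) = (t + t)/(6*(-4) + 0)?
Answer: 1/16 ≈ 0.062500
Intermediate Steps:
Z(t) = -t/12 (Z(t) = (2*t)/(-24 + 0) = (2*t)/(-24) = (2*t)*(-1/24) = -t/12)
q(D) = -D**2
q(Z(-1*(-1) + 5))**2 = (-(-(-1*(-1) + 5)/12)**2)**2 = (-(-(1 + 5)/12)**2)**2 = (-(-1/12*6)**2)**2 = (-(-1/2)**2)**2 = (-1*1/4)**2 = (-1/4)**2 = 1/16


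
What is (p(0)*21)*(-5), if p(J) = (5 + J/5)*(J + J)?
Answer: 0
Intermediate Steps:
p(J) = 2*J*(5 + J/5) (p(J) = (5 + J*(⅕))*(2*J) = (5 + J/5)*(2*J) = 2*J*(5 + J/5))
(p(0)*21)*(-5) = (((⅖)*0*(25 + 0))*21)*(-5) = (((⅖)*0*25)*21)*(-5) = (0*21)*(-5) = 0*(-5) = 0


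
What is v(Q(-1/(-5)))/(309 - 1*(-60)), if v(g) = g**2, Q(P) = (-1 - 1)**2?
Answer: 16/369 ≈ 0.043360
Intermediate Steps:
Q(P) = 4 (Q(P) = (-2)**2 = 4)
v(Q(-1/(-5)))/(309 - 1*(-60)) = 4**2/(309 - 1*(-60)) = 16/(309 + 60) = 16/369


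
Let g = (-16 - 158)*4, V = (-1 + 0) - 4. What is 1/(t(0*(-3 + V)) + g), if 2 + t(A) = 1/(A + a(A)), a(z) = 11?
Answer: -11/7677 ≈ -0.0014329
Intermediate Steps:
V = -5 (V = -1 - 4 = -5)
g = -696 (g = -174*4 = -696)
t(A) = -2 + 1/(11 + A) (t(A) = -2 + 1/(A + 11) = -2 + 1/(11 + A))
1/(t(0*(-3 + V)) + g) = 1/((-21 - 0*(-3 - 5))/(11 + 0*(-3 - 5)) - 696) = 1/((-21 - 0*(-8))/(11 + 0*(-8)) - 696) = 1/((-21 - 2*0)/(11 + 0) - 696) = 1/((-21 + 0)/11 - 696) = 1/((1/11)*(-21) - 696) = 1/(-21/11 - 696) = 1/(-7677/11) = -11/7677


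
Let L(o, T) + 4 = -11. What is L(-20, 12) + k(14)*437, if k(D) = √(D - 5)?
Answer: 1296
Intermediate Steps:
L(o, T) = -15 (L(o, T) = -4 - 11 = -15)
k(D) = √(-5 + D)
L(-20, 12) + k(14)*437 = -15 + √(-5 + 14)*437 = -15 + √9*437 = -15 + 3*437 = -15 + 1311 = 1296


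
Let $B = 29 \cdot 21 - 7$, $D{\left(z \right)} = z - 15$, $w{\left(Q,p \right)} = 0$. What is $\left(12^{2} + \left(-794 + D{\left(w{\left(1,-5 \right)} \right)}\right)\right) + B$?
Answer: $-63$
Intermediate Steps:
$D{\left(z \right)} = -15 + z$ ($D{\left(z \right)} = z - 15 = -15 + z$)
$B = 602$ ($B = 609 - 7 = 602$)
$\left(12^{2} + \left(-794 + D{\left(w{\left(1,-5 \right)} \right)}\right)\right) + B = \left(12^{2} + \left(-794 + \left(-15 + 0\right)\right)\right) + 602 = \left(144 - 809\right) + 602 = -665 + 602 = -63$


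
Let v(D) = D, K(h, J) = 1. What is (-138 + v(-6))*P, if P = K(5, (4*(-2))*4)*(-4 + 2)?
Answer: 288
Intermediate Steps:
P = -2 (P = 1*(-4 + 2) = 1*(-2) = -2)
(-138 + v(-6))*P = (-138 - 6)*(-2) = -144*(-2) = 288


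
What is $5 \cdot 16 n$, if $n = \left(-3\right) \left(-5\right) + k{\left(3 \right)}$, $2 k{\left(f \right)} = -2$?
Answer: $1120$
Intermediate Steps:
$k{\left(f \right)} = -1$ ($k{\left(f \right)} = \frac{1}{2} \left(-2\right) = -1$)
$n = 14$ ($n = \left(-3\right) \left(-5\right) - 1 = 15 - 1 = 14$)
$5 \cdot 16 n = 5 \cdot 16 \cdot 14 = 80 \cdot 14 = 1120$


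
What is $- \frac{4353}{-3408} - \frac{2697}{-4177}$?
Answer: $\frac{9124619}{4745072} \approx 1.923$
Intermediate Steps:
$- \frac{4353}{-3408} - \frac{2697}{-4177} = \left(-4353\right) \left(- \frac{1}{3408}\right) - - \frac{2697}{4177} = \frac{1451}{1136} + \frac{2697}{4177} = \frac{9124619}{4745072}$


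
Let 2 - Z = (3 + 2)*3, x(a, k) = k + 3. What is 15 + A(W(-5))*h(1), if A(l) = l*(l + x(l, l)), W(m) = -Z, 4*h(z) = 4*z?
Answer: 392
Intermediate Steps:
h(z) = z (h(z) = (4*z)/4 = z)
x(a, k) = 3 + k
Z = -13 (Z = 2 - (3 + 2)*3 = 2 - 5*3 = 2 - 1*15 = 2 - 15 = -13)
W(m) = 13 (W(m) = -1*(-13) = 13)
A(l) = l*(3 + 2*l) (A(l) = l*(l + (3 + l)) = l*(3 + 2*l))
15 + A(W(-5))*h(1) = 15 + (13*(3 + 2*13))*1 = 15 + (13*(3 + 26))*1 = 15 + (13*29)*1 = 15 + 377*1 = 15 + 377 = 392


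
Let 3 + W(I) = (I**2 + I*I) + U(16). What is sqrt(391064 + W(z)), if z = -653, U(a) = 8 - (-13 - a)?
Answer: 2*sqrt(310979) ≈ 1115.3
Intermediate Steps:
U(a) = 21 + a (U(a) = 8 + (13 + a) = 21 + a)
W(I) = 34 + 2*I**2 (W(I) = -3 + ((I**2 + I*I) + (21 + 16)) = -3 + ((I**2 + I**2) + 37) = -3 + (2*I**2 + 37) = -3 + (37 + 2*I**2) = 34 + 2*I**2)
sqrt(391064 + W(z)) = sqrt(391064 + (34 + 2*(-653)**2)) = sqrt(391064 + (34 + 2*426409)) = sqrt(391064 + (34 + 852818)) = sqrt(391064 + 852852) = sqrt(1243916) = 2*sqrt(310979)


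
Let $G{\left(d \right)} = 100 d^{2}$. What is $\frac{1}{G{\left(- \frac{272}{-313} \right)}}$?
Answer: $\frac{97969}{7398400} \approx 0.013242$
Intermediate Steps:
$\frac{1}{G{\left(- \frac{272}{-313} \right)}} = \frac{1}{100 \left(- \frac{272}{-313}\right)^{2}} = \frac{1}{100 \left(\left(-272\right) \left(- \frac{1}{313}\right)\right)^{2}} = \frac{1}{100 \left(\frac{272}{313}\right)^{2}} = \frac{1}{100 \cdot \frac{73984}{97969}} = \frac{1}{\frac{7398400}{97969}} = \frac{97969}{7398400}$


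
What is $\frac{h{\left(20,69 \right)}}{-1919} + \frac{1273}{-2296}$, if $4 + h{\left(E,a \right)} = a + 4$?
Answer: $- \frac{2601311}{4406024} \approx -0.5904$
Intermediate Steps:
$h{\left(E,a \right)} = a$ ($h{\left(E,a \right)} = -4 + \left(a + 4\right) = -4 + \left(4 + a\right) = a$)
$\frac{h{\left(20,69 \right)}}{-1919} + \frac{1273}{-2296} = \frac{69}{-1919} + \frac{1273}{-2296} = 69 \left(- \frac{1}{1919}\right) + 1273 \left(- \frac{1}{2296}\right) = - \frac{69}{1919} - \frac{1273}{2296} = - \frac{2601311}{4406024}$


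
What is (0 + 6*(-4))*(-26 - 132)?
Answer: 3792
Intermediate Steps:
(0 + 6*(-4))*(-26 - 132) = (0 - 24)*(-158) = -24*(-158) = 3792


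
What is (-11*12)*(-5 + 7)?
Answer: -264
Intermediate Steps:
(-11*12)*(-5 + 7) = -132*2 = -264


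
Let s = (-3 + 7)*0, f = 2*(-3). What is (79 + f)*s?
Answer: 0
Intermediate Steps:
f = -6
s = 0 (s = 4*0 = 0)
(79 + f)*s = (79 - 6)*0 = 73*0 = 0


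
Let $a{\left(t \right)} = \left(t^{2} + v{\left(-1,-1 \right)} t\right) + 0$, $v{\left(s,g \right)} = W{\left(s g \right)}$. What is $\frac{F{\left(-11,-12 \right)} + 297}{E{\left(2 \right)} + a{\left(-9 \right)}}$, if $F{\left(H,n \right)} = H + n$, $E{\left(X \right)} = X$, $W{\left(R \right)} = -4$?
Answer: $\frac{274}{119} \approx 2.3025$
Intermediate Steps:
$v{\left(s,g \right)} = -4$
$a{\left(t \right)} = t^{2} - 4 t$ ($a{\left(t \right)} = \left(t^{2} - 4 t\right) + 0 = t^{2} - 4 t$)
$\frac{F{\left(-11,-12 \right)} + 297}{E{\left(2 \right)} + a{\left(-9 \right)}} = \frac{\left(-11 - 12\right) + 297}{2 - 9 \left(-4 - 9\right)} = \frac{-23 + 297}{2 - -117} = \frac{274}{2 + 117} = \frac{274}{119}$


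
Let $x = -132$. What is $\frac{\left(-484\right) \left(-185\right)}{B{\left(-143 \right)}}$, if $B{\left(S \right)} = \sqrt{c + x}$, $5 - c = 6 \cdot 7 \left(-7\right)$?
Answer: $\frac{89540 \sqrt{167}}{167} \approx 6928.8$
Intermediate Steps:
$c = 299$ ($c = 5 - 6 \cdot 7 \left(-7\right) = 5 - 42 \left(-7\right) = 5 - -294 = 5 + 294 = 299$)
$B{\left(S \right)} = \sqrt{167}$ ($B{\left(S \right)} = \sqrt{299 - 132} = \sqrt{167}$)
$\frac{\left(-484\right) \left(-185\right)}{B{\left(-143 \right)}} = \frac{\left(-484\right) \left(-185\right)}{\sqrt{167}} = 89540 \frac{\sqrt{167}}{167} = \frac{89540 \sqrt{167}}{167}$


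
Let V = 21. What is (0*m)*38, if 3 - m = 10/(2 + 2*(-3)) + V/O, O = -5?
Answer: 0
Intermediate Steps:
m = 97/10 (m = 3 - (10/(2 + 2*(-3)) + 21/(-5)) = 3 - (10/(2 - 6) + 21*(-⅕)) = 3 - (10/(-4) - 21/5) = 3 - (10*(-¼) - 21/5) = 3 - (-5/2 - 21/5) = 3 - 1*(-67/10) = 3 + 67/10 = 97/10 ≈ 9.7000)
(0*m)*38 = (0*(97/10))*38 = 0*38 = 0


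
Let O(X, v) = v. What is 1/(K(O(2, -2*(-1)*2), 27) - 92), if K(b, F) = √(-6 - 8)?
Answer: -46/4239 - I*√14/8478 ≈ -0.010852 - 0.00044134*I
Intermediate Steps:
K(b, F) = I*√14 (K(b, F) = √(-14) = I*√14)
1/(K(O(2, -2*(-1)*2), 27) - 92) = 1/(I*√14 - 92) = 1/(-92 + I*√14)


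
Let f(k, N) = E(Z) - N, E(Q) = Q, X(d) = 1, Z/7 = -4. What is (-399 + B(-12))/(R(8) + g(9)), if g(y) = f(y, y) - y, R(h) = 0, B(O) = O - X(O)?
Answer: 206/23 ≈ 8.9565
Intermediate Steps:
Z = -28 (Z = 7*(-4) = -28)
B(O) = -1 + O (B(O) = O - 1*1 = O - 1 = -1 + O)
f(k, N) = -28 - N
g(y) = -28 - 2*y (g(y) = (-28 - y) - y = -28 - 2*y)
(-399 + B(-12))/(R(8) + g(9)) = (-399 + (-1 - 12))/(0 + (-28 - 2*9)) = (-399 - 13)/(0 + (-28 - 18)) = -412/(0 - 46) = -412/(-46) = -412*(-1/46) = 206/23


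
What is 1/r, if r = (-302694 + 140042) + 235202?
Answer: 1/72550 ≈ 1.3784e-5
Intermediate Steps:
r = 72550 (r = -162652 + 235202 = 72550)
1/r = 1/72550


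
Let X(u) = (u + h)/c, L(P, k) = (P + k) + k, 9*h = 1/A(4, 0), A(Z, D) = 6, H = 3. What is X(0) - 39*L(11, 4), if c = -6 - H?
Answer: -360127/486 ≈ -741.00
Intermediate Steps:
h = 1/54 (h = (⅑)/6 = (⅑)*(⅙) = 1/54 ≈ 0.018519)
L(P, k) = P + 2*k
c = -9 (c = -6 - 1*3 = -6 - 3 = -9)
X(u) = -1/486 - u/9 (X(u) = (u + 1/54)/(-9) = (1/54 + u)*(-⅑) = -1/486 - u/9)
X(0) - 39*L(11, 4) = (-1/486 - ⅑*0) - 39*(11 + 2*4) = (-1/486 + 0) - 39*(11 + 8) = -1/486 - 39*19 = -1/486 - 741 = -360127/486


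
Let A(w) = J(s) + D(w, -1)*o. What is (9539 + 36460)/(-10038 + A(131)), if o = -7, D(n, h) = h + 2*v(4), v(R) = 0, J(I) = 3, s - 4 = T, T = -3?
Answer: -45999/10028 ≈ -4.5871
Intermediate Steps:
s = 1 (s = 4 - 3 = 1)
D(n, h) = h (D(n, h) = h + 2*0 = h + 0 = h)
A(w) = 10 (A(w) = 3 - 1*(-7) = 3 + 7 = 10)
(9539 + 36460)/(-10038 + A(131)) = (9539 + 36460)/(-10038 + 10) = 45999/(-10028) = 45999*(-1/10028) = -45999/10028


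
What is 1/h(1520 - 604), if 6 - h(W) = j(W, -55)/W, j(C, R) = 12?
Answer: 229/1371 ≈ 0.16703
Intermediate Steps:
h(W) = 6 - 12/W
1/h(1520 - 604) = 1/(6 - 12/(1520 - 604)) = 1/(6 - 12/916) = 1/(6 - 12*1/916) = 1/(6 - 3/229) = 1/(1371/229) = 229/1371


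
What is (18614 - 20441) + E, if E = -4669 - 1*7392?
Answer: -13888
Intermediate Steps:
E = -12061 (E = -4669 - 7392 = -12061)
(18614 - 20441) + E = (18614 - 20441) - 12061 = -1827 - 12061 = -13888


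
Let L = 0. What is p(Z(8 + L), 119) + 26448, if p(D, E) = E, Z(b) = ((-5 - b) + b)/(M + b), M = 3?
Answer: 26567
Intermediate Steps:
Z(b) = -5/(3 + b) (Z(b) = ((-5 - b) + b)/(3 + b) = -5/(3 + b))
p(Z(8 + L), 119) + 26448 = 119 + 26448 = 26567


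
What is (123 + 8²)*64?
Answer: 11968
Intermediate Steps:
(123 + 8²)*64 = (123 + 64)*64 = 187*64 = 11968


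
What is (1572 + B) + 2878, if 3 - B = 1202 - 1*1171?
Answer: 4422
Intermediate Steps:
B = -28 (B = 3 - (1202 - 1*1171) = 3 - (1202 - 1171) = 3 - 1*31 = 3 - 31 = -28)
(1572 + B) + 2878 = (1572 - 28) + 2878 = 1544 + 2878 = 4422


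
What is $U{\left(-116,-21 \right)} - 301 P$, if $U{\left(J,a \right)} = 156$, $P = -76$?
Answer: $23032$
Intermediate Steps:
$U{\left(-116,-21 \right)} - 301 P = 156 - -22876 = 156 + 22876 = 23032$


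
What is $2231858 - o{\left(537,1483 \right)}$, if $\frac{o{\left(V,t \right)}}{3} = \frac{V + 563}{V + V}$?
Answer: $\frac{399502032}{179} \approx 2.2319 \cdot 10^{6}$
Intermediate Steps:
$o{\left(V,t \right)} = \frac{3 \left(563 + V\right)}{2 V}$ ($o{\left(V,t \right)} = 3 \frac{V + 563}{V + V} = 3 \frac{563 + V}{2 V} = \frac{3 \left(563 + V\right)}{2 V}$)
$2231858 - o{\left(537,1483 \right)} = 2231858 - \frac{3 \left(563 + 537\right)}{2 \cdot 537} = 2231858 - \frac{3}{2} \cdot \frac{1}{537} \cdot 1100 = 2231858 - \frac{550}{179} = \frac{399502032}{179}$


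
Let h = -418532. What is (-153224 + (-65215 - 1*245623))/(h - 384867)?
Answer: 464062/803399 ≈ 0.57762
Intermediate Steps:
(-153224 + (-65215 - 1*245623))/(h - 384867) = (-153224 + (-65215 - 1*245623))/(-418532 - 384867) = (-153224 + (-65215 - 245623))/(-803399) = (-153224 - 310838)*(-1/803399) = -464062*(-1/803399) = 464062/803399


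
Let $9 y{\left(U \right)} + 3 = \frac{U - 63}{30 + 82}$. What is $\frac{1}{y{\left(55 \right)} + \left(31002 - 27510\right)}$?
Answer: $\frac{126}{439949} \approx 0.0002864$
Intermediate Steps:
$y{\left(U \right)} = - \frac{19}{48} + \frac{U}{1008}$ ($y{\left(U \right)} = - \frac{1}{3} + \frac{\left(U - 63\right) \frac{1}{30 + 82}}{9} = - \frac{1}{3} + \frac{\left(-63 + U\right) \frac{1}{112}}{9} = - \frac{1}{3} + \frac{- \frac{9}{16} + \frac{U}{112}}{9} = - \frac{1}{3} + \left(- \frac{1}{16} + \frac{U}{1008}\right) = - \frac{19}{48} + \frac{U}{1008}$)
$\frac{1}{y{\left(55 \right)} + \left(31002 - 27510\right)} = \frac{1}{\left(- \frac{19}{48} + \frac{1}{1008} \cdot 55\right) + \left(31002 - 27510\right)} = \frac{1}{\left(- \frac{19}{48} + \frac{55}{1008}\right) + 3492} = \frac{1}{- \frac{43}{126} + 3492} = \frac{1}{\frac{439949}{126}} = \frac{126}{439949}$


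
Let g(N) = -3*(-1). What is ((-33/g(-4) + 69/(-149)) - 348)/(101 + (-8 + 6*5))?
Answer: -53560/18327 ≈ -2.9225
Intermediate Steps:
g(N) = 3
((-33/g(-4) + 69/(-149)) - 348)/(101 + (-8 + 6*5)) = ((-33/3 + 69/(-149)) - 348)/(101 + (-8 + 6*5)) = ((-33*1/3 + 69*(-1/149)) - 348)/(101 + (-8 + 30)) = ((-11 - 69/149) - 348)/(101 + 22) = (-1708/149 - 348)/123 = -53560/149*1/123 = -53560/18327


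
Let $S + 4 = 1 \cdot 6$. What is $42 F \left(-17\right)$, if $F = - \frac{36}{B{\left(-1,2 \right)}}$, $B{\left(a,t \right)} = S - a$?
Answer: $8568$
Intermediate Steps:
$S = 2$ ($S = -4 + 1 \cdot 6 = -4 + 6 = 2$)
$B{\left(a,t \right)} = 2 - a$
$F = -12$ ($F = - \frac{36}{2 - -1} = - \frac{36}{2 + 1} = - \frac{36}{3} = \left(-36\right) \frac{1}{3} = -12$)
$42 F \left(-17\right) = 42 \left(-12\right) \left(-17\right) = \left(-504\right) \left(-17\right) = 8568$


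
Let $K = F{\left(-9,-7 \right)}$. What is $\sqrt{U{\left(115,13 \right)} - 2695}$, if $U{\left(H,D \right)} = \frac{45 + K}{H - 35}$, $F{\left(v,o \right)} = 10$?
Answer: $\frac{i \sqrt{43109}}{4} \approx 51.907 i$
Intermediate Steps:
$K = 10$
$U{\left(H,D \right)} = \frac{55}{-35 + H}$ ($U{\left(H,D \right)} = \frac{45 + 10}{H - 35} = \frac{55}{-35 + H}$)
$\sqrt{U{\left(115,13 \right)} - 2695} = \sqrt{\frac{55}{-35 + 115} - 2695} = \sqrt{\frac{55}{80} - 2695} = \sqrt{55 \cdot \frac{1}{80} - 2695} = \sqrt{\frac{11}{16} - 2695} = \sqrt{- \frac{43109}{16}} = \frac{i \sqrt{43109}}{4}$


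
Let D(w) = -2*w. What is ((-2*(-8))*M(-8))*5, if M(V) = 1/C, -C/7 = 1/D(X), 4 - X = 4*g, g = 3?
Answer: -1280/7 ≈ -182.86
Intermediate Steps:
X = -8 (X = 4 - 4*3 = 4 - 1*12 = 4 - 12 = -8)
C = -7/16 (C = -7/((-2*(-8))) = -7/16 ≈ -0.43750)
M(V) = -16/7 (M(V) = 1/(-7/16) = -16/7)
((-2*(-8))*M(-8))*5 = (-2*(-8)*(-16/7))*5 = (16*(-16/7))*5 = -256/7*5 = -1280/7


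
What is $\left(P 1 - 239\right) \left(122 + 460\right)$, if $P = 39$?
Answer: $-116400$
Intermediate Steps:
$\left(P 1 - 239\right) \left(122 + 460\right) = \left(39 \cdot 1 - 239\right) \left(122 + 460\right) = \left(39 - 239\right) 582 = \left(-200\right) 582 = -116400$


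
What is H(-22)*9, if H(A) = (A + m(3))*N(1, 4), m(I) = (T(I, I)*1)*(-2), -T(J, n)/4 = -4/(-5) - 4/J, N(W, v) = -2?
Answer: 2364/5 ≈ 472.80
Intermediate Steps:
T(J, n) = -16/5 + 16/J (T(J, n) = -4*(-4/(-5) - 4/J) = -4*(-4*(-⅕) - 4/J) = -4*(⅘ - 4/J) = -16/5 + 16/J)
m(I) = 32/5 - 32/I (m(I) = ((-16/5 + 16/I)*1)*(-2) = (-16/5 + 16/I)*(-2) = 32/5 - 32/I)
H(A) = 128/15 - 2*A (H(A) = (A + (32/5 - 32/3))*(-2) = (A - 64/15)*(-2) = (-64/15 + A)*(-2) = 128/15 - 2*A)
H(-22)*9 = (128/15 - 2*(-22))*9 = (128/15 + 44)*9 = (788/15)*9 = 2364/5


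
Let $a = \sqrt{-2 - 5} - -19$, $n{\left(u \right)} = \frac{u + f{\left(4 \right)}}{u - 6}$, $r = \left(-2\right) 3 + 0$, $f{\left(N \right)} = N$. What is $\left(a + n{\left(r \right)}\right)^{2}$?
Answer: $\frac{12973}{36} + \frac{115 i \sqrt{7}}{3} \approx 360.36 + 101.42 i$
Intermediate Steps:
$r = -6$ ($r = -6 + 0 = -6$)
$n{\left(u \right)} = \frac{4 + u}{-6 + u}$ ($n{\left(u \right)} = \frac{u + 4}{u - 6} = \frac{4 + u}{-6 + u}$)
$a = 19 + i \sqrt{7}$ ($a = \sqrt{-7} + 19 = i \sqrt{7} + 19 = 19 + i \sqrt{7} \approx 19.0 + 2.6458 i$)
$\left(a + n{\left(r \right)}\right)^{2} = \left(\left(19 + i \sqrt{7}\right) + \frac{4 - 6}{-6 - 6}\right)^{2} = \left(\left(19 + i \sqrt{7}\right) + \frac{1}{-12} \left(-2\right)\right)^{2} = \left(\left(19 + i \sqrt{7}\right) - - \frac{1}{6}\right)^{2} = \left(\left(19 + i \sqrt{7}\right) + \frac{1}{6}\right)^{2} = \left(\frac{115}{6} + i \sqrt{7}\right)^{2}$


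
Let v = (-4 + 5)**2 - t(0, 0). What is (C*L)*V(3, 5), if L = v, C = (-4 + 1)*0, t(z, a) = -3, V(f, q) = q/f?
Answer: 0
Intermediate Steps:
C = 0 (C = -3*0 = 0)
v = 4 (v = (-4 + 5)**2 - 1*(-3) = 1**2 + 3 = 1 + 3 = 4)
L = 4
(C*L)*V(3, 5) = (0*4)*(5/3) = 0*(5*(1/3)) = 0*(5/3) = 0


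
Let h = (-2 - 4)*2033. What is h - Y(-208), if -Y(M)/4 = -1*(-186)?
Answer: -11454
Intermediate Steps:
h = -12198 (h = -6*2033 = -12198)
Y(M) = -744 (Y(M) = -(-4)*(-186) = -4*186 = -744)
h - Y(-208) = -12198 - 1*(-744) = -12198 + 744 = -11454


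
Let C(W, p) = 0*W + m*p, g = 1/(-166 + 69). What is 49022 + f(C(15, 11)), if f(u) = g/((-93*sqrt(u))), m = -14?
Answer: 49022 - I*sqrt(154)/1389234 ≈ 49022.0 - 8.9328e-6*I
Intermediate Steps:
g = -1/97 (g = 1/(-97) = -1/97 ≈ -0.010309)
C(W, p) = -14*p (C(W, p) = 0*W - 14*p = 0 - 14*p = -14*p)
f(u) = 1/(9021*sqrt(u)) (f(u) = -(-1/(93*sqrt(u)))/97 = -(-1)/(9021*sqrt(u)) = 1/(9021*sqrt(u)))
49022 + f(C(15, 11)) = 49022 + 1/(9021*sqrt(-14*11)) = 49022 + 1/(9021*sqrt(-154)) = 49022 + (-I*sqrt(154)/154)/9021 = 49022 - I*sqrt(154)/1389234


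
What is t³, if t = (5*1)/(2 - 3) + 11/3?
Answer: -64/27 ≈ -2.3704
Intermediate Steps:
t = -4/3 (t = 5/(-1) + 11*(⅓) = 5*(-1) + 11/3 = -5 + 11/3 = -4/3 ≈ -1.3333)
t³ = (-4/3)³ = -64/27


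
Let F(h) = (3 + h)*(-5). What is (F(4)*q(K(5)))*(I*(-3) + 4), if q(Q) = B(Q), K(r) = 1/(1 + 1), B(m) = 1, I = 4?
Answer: 280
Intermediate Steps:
F(h) = -15 - 5*h
K(r) = 1/2
q(Q) = 1
(F(4)*q(K(5)))*(I*(-3) + 4) = ((-15 - 5*4)*1)*(4*(-3) + 4) = ((-15 - 20)*1)*(-12 + 4) = -35*1*(-8) = -35*(-8) = 280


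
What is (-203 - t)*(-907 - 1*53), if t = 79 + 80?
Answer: 347520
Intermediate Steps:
t = 159
(-203 - t)*(-907 - 1*53) = (-203 - 1*159)*(-907 - 1*53) = (-203 - 159)*(-907 - 53) = -362*(-960) = 347520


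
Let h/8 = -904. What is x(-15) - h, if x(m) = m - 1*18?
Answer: 7199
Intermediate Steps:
h = -7232 (h = 8*(-904) = -7232)
x(m) = -18 + m (x(m) = m - 18 = -18 + m)
x(-15) - h = (-18 - 15) - 1*(-7232) = -33 + 7232 = 7199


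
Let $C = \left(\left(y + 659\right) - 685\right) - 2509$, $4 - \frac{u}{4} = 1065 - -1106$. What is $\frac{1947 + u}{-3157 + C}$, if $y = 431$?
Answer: $\frac{6721}{5261} \approx 1.2775$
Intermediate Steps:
$u = -8668$ ($u = 16 - 4 \left(1065 - -1106\right) = 16 - 4 \left(1065 + 1106\right) = 16 - 8684 = -8668$)
$C = -2104$ ($C = \left(\left(431 + 659\right) - 685\right) - 2509 = \left(1090 - 685\right) - 2509 = 405 - 2509 = -2104$)
$\frac{1947 + u}{-3157 + C} = \frac{1947 - 8668}{-3157 - 2104} = - \frac{6721}{-5261} = \left(-6721\right) \left(- \frac{1}{5261}\right) = \frac{6721}{5261}$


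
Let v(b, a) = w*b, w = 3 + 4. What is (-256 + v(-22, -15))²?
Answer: 168100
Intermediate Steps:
w = 7
v(b, a) = 7*b
(-256 + v(-22, -15))² = (-256 + 7*(-22))² = (-256 - 154)² = (-410)² = 168100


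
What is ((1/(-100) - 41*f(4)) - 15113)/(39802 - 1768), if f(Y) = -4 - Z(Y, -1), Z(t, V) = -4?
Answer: -503767/1267800 ≈ -0.39736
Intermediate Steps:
f(Y) = 0 (f(Y) = -4 - 1*(-4) = -4 + 4 = 0)
((1/(-100) - 41*f(4)) - 15113)/(39802 - 1768) = ((1/(-100) - 41*0) - 15113)/(39802 - 1768) = ((-1/100 + 0) - 15113)/38034 = (-1/100 - 15113)*(1/38034) = -1511301/100*1/38034 = -503767/1267800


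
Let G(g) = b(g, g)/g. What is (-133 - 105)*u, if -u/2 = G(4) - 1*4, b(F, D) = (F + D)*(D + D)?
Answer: 5712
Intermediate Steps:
b(F, D) = 2*D*(D + F) (b(F, D) = (D + F)*(2*D) = 2*D*(D + F))
G(g) = 4*g (G(g) = (2*g*(g + g))/g = (2*g*(2*g))/g = (4*g²)/g = 4*g)
u = -24 (u = -2*(4*4 - 1*4) = -2*(16 - 4) = -2*12 = -24)
(-133 - 105)*u = (-133 - 105)*(-24) = -238*(-24) = 5712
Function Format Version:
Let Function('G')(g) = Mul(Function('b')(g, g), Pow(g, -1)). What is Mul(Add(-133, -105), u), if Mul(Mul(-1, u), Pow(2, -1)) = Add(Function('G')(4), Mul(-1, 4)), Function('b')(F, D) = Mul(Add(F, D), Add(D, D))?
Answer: 5712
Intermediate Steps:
Function('b')(F, D) = Mul(2, D, Add(D, F)) (Function('b')(F, D) = Mul(Add(D, F), Mul(2, D)) = Mul(2, D, Add(D, F)))
Function('G')(g) = Mul(4, g) (Function('G')(g) = Mul(Mul(2, g, Add(g, g)), Pow(g, -1)) = Mul(Mul(2, g, Mul(2, g)), Pow(g, -1)) = Mul(Mul(4, Pow(g, 2)), Pow(g, -1)) = Mul(4, g))
u = -24 (u = Mul(-2, Add(Mul(4, 4), Mul(-1, 4))) = Mul(-2, Add(16, -4)) = Mul(-2, 12) = -24)
Mul(Add(-133, -105), u) = Mul(Add(-133, -105), -24) = Mul(-238, -24) = 5712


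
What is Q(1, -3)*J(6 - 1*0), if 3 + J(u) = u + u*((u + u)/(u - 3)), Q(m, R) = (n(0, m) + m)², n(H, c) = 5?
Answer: 972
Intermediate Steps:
Q(m, R) = (5 + m)²
J(u) = -3 + u + 2*u²/(-3 + u) (J(u) = -3 + (u + u*((u + u)/(u - 3))) = -3 + (u + u*((2*u)/(-3 + u))) = -3 + (u + u*(2*u/(-3 + u))) = -3 + (u + 2*u²/(-3 + u)) = -3 + u + 2*u²/(-3 + u))
Q(1, -3)*J(6 - 1*0) = (5 + 1)²*(3*(3 + (6 - 1*0)² - 2*(6 - 1*0))/(-3 + (6 - 1*0))) = 6²*(3*(3 + (6 + 0)² - 2*(6 + 0))/(-3 + (6 + 0))) = 36*(3*(3 + 6² - 2*6)/(-3 + 6)) = 36*(3*(3 + 36 - 12)/3) = 36*(3*(⅓)*27) = 36*27 = 972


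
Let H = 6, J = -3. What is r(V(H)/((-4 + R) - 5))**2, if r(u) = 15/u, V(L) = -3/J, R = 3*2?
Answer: 2025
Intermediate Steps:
R = 6
V(L) = 1 (V(L) = -3/(-3) = -3*(-1/3) = 1)
r(V(H)/((-4 + R) - 5))**2 = (15/((1/((-4 + 6) - 5))))**2 = (15/((1/(2 - 5))))**2 = (15/((1/(-3))))**2 = (15/((1*(-1/3))))**2 = (15/(-1/3))**2 = (15*(-3))**2 = (-45)**2 = 2025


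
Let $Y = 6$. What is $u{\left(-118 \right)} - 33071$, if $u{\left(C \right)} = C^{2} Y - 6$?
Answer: $50467$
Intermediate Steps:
$u{\left(C \right)} = -6 + 6 C^{2}$ ($u{\left(C \right)} = C^{2} \cdot 6 - 6 = 6 C^{2} - 6 = -6 + 6 C^{2}$)
$u{\left(-118 \right)} - 33071 = \left(-6 + 6 \left(-118\right)^{2}\right) - 33071 = \left(-6 + 6 \cdot 13924\right) - 33071 = \left(-6 + 83544\right) - 33071 = 83538 - 33071 = 50467$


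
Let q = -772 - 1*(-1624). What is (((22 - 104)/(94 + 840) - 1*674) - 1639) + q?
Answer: -682328/467 ≈ -1461.1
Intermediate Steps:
q = 852 (q = -772 + 1624 = 852)
(((22 - 104)/(94 + 840) - 1*674) - 1639) + q = (((22 - 104)/(94 + 840) - 1*674) - 1639) + 852 = ((-82/934 - 674) - 1639) + 852 = ((-82*1/934 - 674) - 1639) + 852 = ((-41/467 - 674) - 1639) + 852 = (-314799/467 - 1639) + 852 = -1080212/467 + 852 = -682328/467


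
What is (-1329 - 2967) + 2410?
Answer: -1886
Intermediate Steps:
(-1329 - 2967) + 2410 = -4296 + 2410 = -1886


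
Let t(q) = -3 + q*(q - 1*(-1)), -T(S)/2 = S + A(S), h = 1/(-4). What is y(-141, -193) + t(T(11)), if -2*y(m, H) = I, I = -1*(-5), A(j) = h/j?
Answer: 220001/484 ≈ 454.55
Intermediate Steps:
h = -1/4 ≈ -0.25000
A(j) = -1/(4*j)
T(S) = 1/(2*S) - 2*S (T(S) = -2*(S - 1/(4*S)) = 1/(2*S) - 2*S)
I = 5
y(m, H) = -5/2 (y(m, H) = -1/2*5 = -5/2)
t(q) = -3 + q*(1 + q) (t(q) = -3 + q*(q + 1) = -3 + q*(1 + q))
y(-141, -193) + t(T(11)) = -5/2 + (-3 + ((1/2)/11 - 2*11) + ((1/2)/11 - 2*11)**2) = -5/2 + (-3 + ((1/2)*(1/11) - 22) + ((1/2)*(1/11) - 22)**2) = -5/2 + (-3 + (1/22 - 22) + (1/22 - 22)**2) = -5/2 + (-3 - 483/22 + (-483/22)**2) = -5/2 + (-3 - 483/22 + 233289/484) = -5/2 + 221211/484 = 220001/484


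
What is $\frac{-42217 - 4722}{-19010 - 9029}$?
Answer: $\frac{46939}{28039} \approx 1.6741$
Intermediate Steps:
$\frac{-42217 - 4722}{-19010 - 9029} = \frac{-42217 - 4722}{-28039} = \left(-42217 - 4722\right) \left(- \frac{1}{28039}\right) = \left(-46939\right) \left(- \frac{1}{28039}\right) = \frac{46939}{28039}$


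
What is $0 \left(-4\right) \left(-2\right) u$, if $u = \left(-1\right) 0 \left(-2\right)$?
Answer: $0$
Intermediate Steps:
$u = 0$ ($u = 0 \left(-2\right) = 0$)
$0 \left(-4\right) \left(-2\right) u = 0 \left(-4\right) \left(-2\right) 0 = 0 \left(-2\right) 0 = 0 \cdot 0 = 0$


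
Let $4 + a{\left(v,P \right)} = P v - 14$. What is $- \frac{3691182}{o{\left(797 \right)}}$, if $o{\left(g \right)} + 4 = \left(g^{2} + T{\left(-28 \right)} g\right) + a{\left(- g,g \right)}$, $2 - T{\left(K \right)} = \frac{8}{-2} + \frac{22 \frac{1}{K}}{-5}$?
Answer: $- \frac{258382740}{324433} \approx -796.41$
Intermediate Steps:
$T{\left(K \right)} = 6 + \frac{22}{5 K}$ ($T{\left(K \right)} = 2 - \left(\frac{8}{-2} + \frac{22 \frac{1}{K}}{-5}\right) = 2 - \left(8 \left(- \frac{1}{2}\right) + \frac{22}{K} \left(- \frac{1}{5}\right)\right) = 2 - \left(-4 - \frac{22}{5 K}\right) = 2 + \left(4 + \frac{22}{5 K}\right) = 6 + \frac{22}{5 K}$)
$a{\left(v,P \right)} = -18 + P v$ ($a{\left(v,P \right)} = -4 + \left(P v - 14\right) = -4 + \left(-14 + P v\right) = -18 + P v$)
$o{\left(g \right)} = -22 + \frac{409 g}{70}$ ($o{\left(g \right)} = -4 + \left(\left(g^{2} + \left(6 + \frac{22}{5 \left(-28\right)}\right) g\right) + \left(-18 + g \left(- g\right)\right)\right) = -4 + \left(\left(g^{2} + \left(6 + \frac{22}{5} \left(- \frac{1}{28}\right)\right) g\right) - \left(18 + g^{2}\right)\right) = -4 + \left(\left(g^{2} + \left(6 - \frac{11}{70}\right) g\right) - \left(18 + g^{2}\right)\right) = -4 + \left(\left(g^{2} + \frac{409 g}{70}\right) - \left(18 + g^{2}\right)\right) = -4 + \left(-18 + \frac{409 g}{70}\right) = -22 + \frac{409 g}{70}$)
$- \frac{3691182}{o{\left(797 \right)}} = - \frac{3691182}{-22 + \frac{409}{70} \cdot 797} = - \frac{3691182}{-22 + \frac{325973}{70}} = - \frac{3691182}{\frac{324433}{70}} = \left(-3691182\right) \frac{70}{324433} = - \frac{258382740}{324433}$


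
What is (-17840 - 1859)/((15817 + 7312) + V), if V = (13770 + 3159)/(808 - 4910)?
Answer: -80805298/94858229 ≈ -0.85185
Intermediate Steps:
V = -16929/4102 (V = 16929/(-4102) = 16929*(-1/4102) = -16929/4102 ≈ -4.1270)
(-17840 - 1859)/((15817 + 7312) + V) = (-17840 - 1859)/((15817 + 7312) - 16929/4102) = -19699/(23129 - 16929/4102) = -19699/94858229/4102 = -19699*4102/94858229 = -80805298/94858229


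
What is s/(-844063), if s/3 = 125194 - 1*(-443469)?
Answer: -1705989/844063 ≈ -2.0212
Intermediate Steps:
s = 1705989 (s = 3*(125194 - 1*(-443469)) = 3*(125194 + 443469) = 3*568663 = 1705989)
s/(-844063) = 1705989/(-844063) = 1705989*(-1/844063) = -1705989/844063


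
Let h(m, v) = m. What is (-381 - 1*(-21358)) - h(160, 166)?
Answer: 20817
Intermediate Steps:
(-381 - 1*(-21358)) - h(160, 166) = (-381 - 1*(-21358)) - 1*160 = (-381 + 21358) - 160 = 20977 - 160 = 20817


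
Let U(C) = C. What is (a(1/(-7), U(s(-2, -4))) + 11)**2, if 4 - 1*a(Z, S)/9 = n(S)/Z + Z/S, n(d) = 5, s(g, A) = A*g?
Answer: 411318961/3136 ≈ 1.3116e+5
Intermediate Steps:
a(Z, S) = 36 - 45/Z - 9*Z/S (a(Z, S) = 36 - 9*(5/Z + Z/S) = 36 + (-45/Z - 9*Z/S) = 36 - 45/Z - 9*Z/S)
(a(1/(-7), U(s(-2, -4))) + 11)**2 = ((36 - 45/(1/(-7)) - 9/(-7*(-4*(-2)))) + 11)**2 = ((36 - 45/(-1/7) - 9*(-1/7)/8) + 11)**2 = ((36 - 45*(-7) - 9*(-1/7)*1/8) + 11)**2 = ((36 + 315 + 9/56) + 11)**2 = (19665/56 + 11)**2 = (20281/56)**2 = 411318961/3136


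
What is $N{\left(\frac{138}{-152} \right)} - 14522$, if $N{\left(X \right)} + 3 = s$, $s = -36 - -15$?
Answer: $-14546$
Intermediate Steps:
$s = -21$ ($s = -36 + 15 = -21$)
$N{\left(X \right)} = -24$ ($N{\left(X \right)} = -3 - 21 = -24$)
$N{\left(\frac{138}{-152} \right)} - 14522 = -24 - 14522 = -14546$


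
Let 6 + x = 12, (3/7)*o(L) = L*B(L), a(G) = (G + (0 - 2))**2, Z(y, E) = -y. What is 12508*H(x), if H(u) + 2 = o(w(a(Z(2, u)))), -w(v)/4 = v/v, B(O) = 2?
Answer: -775496/3 ≈ -2.5850e+5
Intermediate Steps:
a(G) = (-2 + G)**2 (a(G) = (G - 2)**2 = (-2 + G)**2)
w(v) = -4 (w(v) = -4*v/v = -4*1 = -4)
o(L) = 14*L/3 (o(L) = 7*(L*2)/3 = 7*(2*L)/3 = 14*L/3)
x = 6 (x = -6 + 12 = 6)
H(u) = -62/3 (H(u) = -2 + (14/3)*(-4) = -2 - 56/3 = -62/3)
12508*H(x) = 12508*(-62/3) = -775496/3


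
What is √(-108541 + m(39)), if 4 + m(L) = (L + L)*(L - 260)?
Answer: 7*I*√2567 ≈ 354.66*I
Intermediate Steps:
m(L) = -4 + 2*L*(-260 + L) (m(L) = -4 + (L + L)*(L - 260) = -4 + (2*L)*(-260 + L) = -4 + 2*L*(-260 + L))
√(-108541 + m(39)) = √(-108541 + (-4 - 520*39 + 2*39²)) = √(-108541 + (-4 - 20280 + 2*1521)) = √(-108541 + (-4 - 20280 + 3042)) = √(-108541 - 17242) = √(-125783) = 7*I*√2567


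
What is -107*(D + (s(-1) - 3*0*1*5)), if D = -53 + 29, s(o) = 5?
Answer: 2033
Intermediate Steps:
D = -24
-107*(D + (s(-1) - 3*0*1*5)) = -107*(-24 + (5 - 3*0*1*5)) = -107*(-24 + (5 - 0*5)) = -107*(-24 + (5 - 3*0)) = -107*(-24 + (5 + 0)) = -107*(-24 + 5) = -107*(-19) = 2033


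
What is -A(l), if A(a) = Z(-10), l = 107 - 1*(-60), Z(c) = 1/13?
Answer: -1/13 ≈ -0.076923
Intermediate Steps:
Z(c) = 1/13
l = 167 (l = 107 + 60 = 167)
A(a) = 1/13
-A(l) = -1*1/13 = -1/13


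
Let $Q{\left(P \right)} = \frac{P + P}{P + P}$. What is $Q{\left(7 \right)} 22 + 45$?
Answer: $67$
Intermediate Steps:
$Q{\left(P \right)} = 1$ ($Q{\left(P \right)} = \frac{2 P}{2 P} = 2 P \frac{1}{2 P} = 1$)
$Q{\left(7 \right)} 22 + 45 = 1 \cdot 22 + 45 = 22 + 45 = 67$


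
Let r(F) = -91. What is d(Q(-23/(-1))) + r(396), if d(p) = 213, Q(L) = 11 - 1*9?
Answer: 122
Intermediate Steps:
Q(L) = 2 (Q(L) = 11 - 9 = 2)
d(Q(-23/(-1))) + r(396) = 213 - 91 = 122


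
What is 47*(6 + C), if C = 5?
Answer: 517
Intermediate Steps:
47*(6 + C) = 47*(6 + 5) = 47*11 = 517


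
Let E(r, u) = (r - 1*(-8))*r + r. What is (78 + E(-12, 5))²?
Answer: 12996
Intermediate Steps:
E(r, u) = r + r*(8 + r) (E(r, u) = (r + 8)*r + r = (8 + r)*r + r = r*(8 + r) + r = r + r*(8 + r))
(78 + E(-12, 5))² = (78 - 12*(9 - 12))² = (78 - 12*(-3))² = (78 + 36)² = 114² = 12996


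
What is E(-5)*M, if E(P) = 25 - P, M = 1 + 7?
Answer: 240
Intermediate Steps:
M = 8
E(-5)*M = (25 - 1*(-5))*8 = (25 + 5)*8 = 30*8 = 240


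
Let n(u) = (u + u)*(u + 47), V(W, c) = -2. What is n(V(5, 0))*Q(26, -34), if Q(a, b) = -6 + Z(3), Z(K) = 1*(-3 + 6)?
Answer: 540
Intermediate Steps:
Z(K) = 3 (Z(K) = 1*3 = 3)
Q(a, b) = -3 (Q(a, b) = -6 + 3 = -3)
n(u) = 2*u*(47 + u) (n(u) = (2*u)*(47 + u) = 2*u*(47 + u))
n(V(5, 0))*Q(26, -34) = (2*(-2)*(47 - 2))*(-3) = (2*(-2)*45)*(-3) = -180*(-3) = 540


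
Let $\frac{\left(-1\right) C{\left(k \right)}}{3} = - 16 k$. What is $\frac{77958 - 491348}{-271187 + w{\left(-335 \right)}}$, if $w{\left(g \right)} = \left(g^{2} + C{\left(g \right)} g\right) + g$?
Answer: $- \frac{413390}{5227503} \approx -0.07908$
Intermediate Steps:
$C{\left(k \right)} = 48 k$ ($C{\left(k \right)} = - 3 \left(- 16 k\right) = 48 k$)
$w{\left(g \right)} = g + 49 g^{2}$ ($w{\left(g \right)} = \left(g^{2} + 48 g g\right) + g = \left(g^{2} + 48 g^{2}\right) + g = 49 g^{2} + g = g + 49 g^{2}$)
$\frac{77958 - 491348}{-271187 + w{\left(-335 \right)}} = \frac{77958 - 491348}{-271187 - 335 \left(1 + 49 \left(-335\right)\right)} = - \frac{413390}{-271187 - 335 \left(1 - 16415\right)} = - \frac{413390}{-271187 - -5498690} = - \frac{413390}{-271187 + 5498690} = - \frac{413390}{5227503}$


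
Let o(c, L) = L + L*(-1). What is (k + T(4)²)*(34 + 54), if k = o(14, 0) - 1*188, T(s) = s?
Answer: -15136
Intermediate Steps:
o(c, L) = 0 (o(c, L) = L - L = 0)
k = -188 (k = 0 - 1*188 = 0 - 188 = -188)
(k + T(4)²)*(34 + 54) = (-188 + 4²)*(34 + 54) = (-188 + 16)*88 = -172*88 = -15136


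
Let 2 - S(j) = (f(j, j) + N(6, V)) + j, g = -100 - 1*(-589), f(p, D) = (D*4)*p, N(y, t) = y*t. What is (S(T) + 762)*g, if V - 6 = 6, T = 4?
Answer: 305136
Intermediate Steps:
V = 12 (V = 6 + 6 = 12)
N(y, t) = t*y
f(p, D) = 4*D*p (f(p, D) = (4*D)*p = 4*D*p)
g = 489 (g = -100 + 589 = 489)
S(j) = -70 - j - 4*j² (S(j) = 2 - ((4*j*j + 12*6) + j) = 2 - ((4*j² + 72) + j) = 2 - ((72 + 4*j²) + j) = 2 - (72 + j + 4*j²) = 2 + (-72 - j - 4*j²) = -70 - j - 4*j²)
(S(T) + 762)*g = ((-70 - 1*4 - 4*4²) + 762)*489 = ((-70 - 4 - 4*16) + 762)*489 = ((-70 - 4 - 64) + 762)*489 = (-138 + 762)*489 = 624*489 = 305136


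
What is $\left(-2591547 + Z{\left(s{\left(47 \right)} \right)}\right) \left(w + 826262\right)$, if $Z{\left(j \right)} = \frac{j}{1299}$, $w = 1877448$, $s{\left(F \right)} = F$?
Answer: $- \frac{9101822082567260}{1299} \approx -7.0068 \cdot 10^{12}$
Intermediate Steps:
$Z{\left(j \right)} = \frac{j}{1299}$ ($Z{\left(j \right)} = j \frac{1}{1299} = \frac{j}{1299}$)
$\left(-2591547 + Z{\left(s{\left(47 \right)} \right)}\right) \left(w + 826262\right) = \left(-2591547 + \frac{1}{1299} \cdot 47\right) \left(1877448 + 826262\right) = \left(-2591547 + \frac{47}{1299}\right) 2703710 = \left(- \frac{3366419506}{1299}\right) 2703710 = - \frac{9101822082567260}{1299}$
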